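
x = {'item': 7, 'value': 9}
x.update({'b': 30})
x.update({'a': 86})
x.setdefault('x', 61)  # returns 61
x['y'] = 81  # {'item': 7, 'value': 9, 'b': 30, 'a': 86, 'x': 61, 'y': 81}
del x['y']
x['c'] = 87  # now {'item': 7, 'value': 9, 'b': 30, 'a': 86, 'x': 61, 'c': 87}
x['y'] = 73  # {'item': 7, 'value': 9, 'b': 30, 'a': 86, 'x': 61, 'c': 87, 'y': 73}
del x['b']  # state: {'item': 7, 'value': 9, 'a': 86, 'x': 61, 'c': 87, 'y': 73}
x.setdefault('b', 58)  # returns 58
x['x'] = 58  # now {'item': 7, 'value': 9, 'a': 86, 'x': 58, 'c': 87, 'y': 73, 'b': 58}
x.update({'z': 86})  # {'item': 7, 'value': 9, 'a': 86, 'x': 58, 'c': 87, 'y': 73, 'b': 58, 'z': 86}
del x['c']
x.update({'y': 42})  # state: {'item': 7, 'value': 9, 'a': 86, 'x': 58, 'y': 42, 'b': 58, 'z': 86}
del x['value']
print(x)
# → {'item': 7, 'a': 86, 'x': 58, 'y': 42, 'b': 58, 'z': 86}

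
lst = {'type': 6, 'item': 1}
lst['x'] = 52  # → {'type': 6, 'item': 1, 'x': 52}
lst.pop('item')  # 1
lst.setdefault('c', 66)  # 66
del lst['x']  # {'type': 6, 'c': 66}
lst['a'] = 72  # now {'type': 6, 'c': 66, 'a': 72}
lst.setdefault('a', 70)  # 72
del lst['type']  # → {'c': 66, 'a': 72}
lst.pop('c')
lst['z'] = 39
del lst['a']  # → {'z': 39}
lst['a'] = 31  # {'z': 39, 'a': 31}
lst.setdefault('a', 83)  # 31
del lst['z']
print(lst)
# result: {'a': 31}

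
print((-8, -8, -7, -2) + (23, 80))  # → (-8, -8, -7, -2, 23, 80)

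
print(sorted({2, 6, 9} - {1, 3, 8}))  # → [2, 6, 9]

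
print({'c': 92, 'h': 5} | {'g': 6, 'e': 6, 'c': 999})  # {'c': 999, 'h': 5, 'g': 6, 'e': 6}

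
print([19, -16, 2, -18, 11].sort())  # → None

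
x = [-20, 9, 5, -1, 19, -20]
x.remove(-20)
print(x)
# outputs [9, 5, -1, 19, -20]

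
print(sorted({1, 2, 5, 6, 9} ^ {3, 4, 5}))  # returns [1, 2, 3, 4, 6, 9]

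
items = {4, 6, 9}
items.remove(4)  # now {6, 9}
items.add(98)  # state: {6, 9, 98}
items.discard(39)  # {6, 9, 98}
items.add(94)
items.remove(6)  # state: {9, 94, 98}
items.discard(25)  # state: {9, 94, 98}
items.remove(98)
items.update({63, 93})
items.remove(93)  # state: {9, 63, 94}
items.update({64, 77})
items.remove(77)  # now {9, 63, 64, 94}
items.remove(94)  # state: {9, 63, 64}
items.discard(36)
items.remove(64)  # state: {9, 63}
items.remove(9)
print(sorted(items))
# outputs [63]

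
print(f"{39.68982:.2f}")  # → 39.69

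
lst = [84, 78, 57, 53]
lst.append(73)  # [84, 78, 57, 53, 73]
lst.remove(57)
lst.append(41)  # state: [84, 78, 53, 73, 41]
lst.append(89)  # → [84, 78, 53, 73, 41, 89]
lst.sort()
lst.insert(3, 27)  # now [41, 53, 73, 27, 78, 84, 89]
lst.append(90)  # [41, 53, 73, 27, 78, 84, 89, 90]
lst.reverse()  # [90, 89, 84, 78, 27, 73, 53, 41]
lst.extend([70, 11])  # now [90, 89, 84, 78, 27, 73, 53, 41, 70, 11]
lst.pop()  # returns 11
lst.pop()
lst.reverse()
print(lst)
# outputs [41, 53, 73, 27, 78, 84, 89, 90]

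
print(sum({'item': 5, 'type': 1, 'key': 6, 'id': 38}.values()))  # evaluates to 50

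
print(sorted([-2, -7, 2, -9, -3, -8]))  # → [-9, -8, -7, -3, -2, 2]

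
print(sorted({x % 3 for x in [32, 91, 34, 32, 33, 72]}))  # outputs [0, 1, 2]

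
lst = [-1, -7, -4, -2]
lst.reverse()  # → [-2, -4, -7, -1]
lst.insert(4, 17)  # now [-2, -4, -7, -1, 17]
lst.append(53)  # [-2, -4, -7, -1, 17, 53]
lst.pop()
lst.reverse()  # [17, -1, -7, -4, -2]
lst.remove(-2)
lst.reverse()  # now [-4, -7, -1, 17]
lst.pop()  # 17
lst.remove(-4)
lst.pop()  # -1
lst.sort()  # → [-7]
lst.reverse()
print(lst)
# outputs [-7]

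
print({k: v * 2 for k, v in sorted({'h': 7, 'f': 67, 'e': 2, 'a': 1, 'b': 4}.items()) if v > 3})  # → {'b': 8, 'f': 134, 'h': 14}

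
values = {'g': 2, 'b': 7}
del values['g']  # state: {'b': 7}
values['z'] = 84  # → {'b': 7, 'z': 84}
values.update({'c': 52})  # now {'b': 7, 'z': 84, 'c': 52}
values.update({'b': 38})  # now {'b': 38, 'z': 84, 'c': 52}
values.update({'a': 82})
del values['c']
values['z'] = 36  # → {'b': 38, 'z': 36, 'a': 82}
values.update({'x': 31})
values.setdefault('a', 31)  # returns 82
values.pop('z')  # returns 36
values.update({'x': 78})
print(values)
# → {'b': 38, 'a': 82, 'x': 78}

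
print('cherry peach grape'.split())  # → ['cherry', 'peach', 'grape']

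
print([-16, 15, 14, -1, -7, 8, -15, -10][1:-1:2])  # [15, -1, 8]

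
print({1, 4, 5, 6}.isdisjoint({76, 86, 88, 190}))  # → True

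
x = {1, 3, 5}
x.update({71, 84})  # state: {1, 3, 5, 71, 84}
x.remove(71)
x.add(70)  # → {1, 3, 5, 70, 84}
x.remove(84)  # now {1, 3, 5, 70}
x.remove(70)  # {1, 3, 5}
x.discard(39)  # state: {1, 3, 5}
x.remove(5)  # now {1, 3}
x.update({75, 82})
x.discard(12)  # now {1, 3, 75, 82}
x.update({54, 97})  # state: {1, 3, 54, 75, 82, 97}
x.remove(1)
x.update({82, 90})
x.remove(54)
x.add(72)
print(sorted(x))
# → [3, 72, 75, 82, 90, 97]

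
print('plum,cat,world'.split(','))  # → ['plum', 'cat', 'world']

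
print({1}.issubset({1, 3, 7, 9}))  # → True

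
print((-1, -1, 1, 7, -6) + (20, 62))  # (-1, -1, 1, 7, -6, 20, 62)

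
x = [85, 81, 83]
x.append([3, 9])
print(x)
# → [85, 81, 83, [3, 9]]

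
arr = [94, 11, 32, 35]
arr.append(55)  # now [94, 11, 32, 35, 55]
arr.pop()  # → 55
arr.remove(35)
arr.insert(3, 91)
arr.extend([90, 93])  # [94, 11, 32, 91, 90, 93]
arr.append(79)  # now [94, 11, 32, 91, 90, 93, 79]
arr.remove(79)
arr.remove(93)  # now [94, 11, 32, 91, 90]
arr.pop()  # 90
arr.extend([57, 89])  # [94, 11, 32, 91, 57, 89]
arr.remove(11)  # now [94, 32, 91, 57, 89]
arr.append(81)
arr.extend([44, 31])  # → [94, 32, 91, 57, 89, 81, 44, 31]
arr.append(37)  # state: [94, 32, 91, 57, 89, 81, 44, 31, 37]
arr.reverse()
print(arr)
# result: [37, 31, 44, 81, 89, 57, 91, 32, 94]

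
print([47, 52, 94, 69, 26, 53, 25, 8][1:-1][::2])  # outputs [52, 69, 53]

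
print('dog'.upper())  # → DOG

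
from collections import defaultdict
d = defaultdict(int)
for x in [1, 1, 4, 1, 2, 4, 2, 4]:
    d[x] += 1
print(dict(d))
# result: {1: 3, 4: 3, 2: 2}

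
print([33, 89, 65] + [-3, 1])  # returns [33, 89, 65, -3, 1]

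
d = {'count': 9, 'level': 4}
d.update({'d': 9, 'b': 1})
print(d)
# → {'count': 9, 'level': 4, 'd': 9, 'b': 1}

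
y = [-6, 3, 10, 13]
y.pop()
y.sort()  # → [-6, 3, 10]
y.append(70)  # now [-6, 3, 10, 70]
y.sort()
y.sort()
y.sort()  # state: [-6, 3, 10, 70]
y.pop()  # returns 70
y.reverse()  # [10, 3, -6]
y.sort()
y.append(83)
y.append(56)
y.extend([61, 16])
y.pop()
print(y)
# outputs [-6, 3, 10, 83, 56, 61]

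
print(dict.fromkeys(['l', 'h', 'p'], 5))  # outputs {'l': 5, 'h': 5, 'p': 5}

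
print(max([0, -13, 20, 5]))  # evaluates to 20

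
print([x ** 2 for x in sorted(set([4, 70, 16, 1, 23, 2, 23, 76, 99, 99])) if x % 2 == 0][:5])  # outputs [4, 16, 256, 4900, 5776]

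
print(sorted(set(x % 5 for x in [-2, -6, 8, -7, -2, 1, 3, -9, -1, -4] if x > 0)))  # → [1, 3]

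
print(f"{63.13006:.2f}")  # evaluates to 63.13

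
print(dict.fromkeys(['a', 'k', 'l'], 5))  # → {'a': 5, 'k': 5, 'l': 5}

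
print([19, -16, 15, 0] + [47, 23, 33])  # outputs [19, -16, 15, 0, 47, 23, 33]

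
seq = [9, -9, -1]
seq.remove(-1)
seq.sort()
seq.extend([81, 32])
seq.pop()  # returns 32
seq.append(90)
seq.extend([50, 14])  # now [-9, 9, 81, 90, 50, 14]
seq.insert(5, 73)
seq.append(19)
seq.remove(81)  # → [-9, 9, 90, 50, 73, 14, 19]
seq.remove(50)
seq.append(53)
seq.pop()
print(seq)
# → [-9, 9, 90, 73, 14, 19]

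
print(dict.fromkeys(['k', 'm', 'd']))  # {'k': None, 'm': None, 'd': None}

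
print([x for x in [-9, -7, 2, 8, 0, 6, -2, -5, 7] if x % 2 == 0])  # [2, 8, 0, 6, -2]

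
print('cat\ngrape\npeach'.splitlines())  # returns ['cat', 'grape', 'peach']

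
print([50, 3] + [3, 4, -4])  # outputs [50, 3, 3, 4, -4]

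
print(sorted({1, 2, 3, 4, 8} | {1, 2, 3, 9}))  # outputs [1, 2, 3, 4, 8, 9]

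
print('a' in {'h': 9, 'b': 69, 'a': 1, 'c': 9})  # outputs True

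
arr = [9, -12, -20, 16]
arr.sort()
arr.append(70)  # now [-20, -12, 9, 16, 70]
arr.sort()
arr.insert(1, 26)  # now [-20, 26, -12, 9, 16, 70]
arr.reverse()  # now [70, 16, 9, -12, 26, -20]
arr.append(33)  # [70, 16, 9, -12, 26, -20, 33]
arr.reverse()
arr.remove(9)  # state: [33, -20, 26, -12, 16, 70]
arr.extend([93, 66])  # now [33, -20, 26, -12, 16, 70, 93, 66]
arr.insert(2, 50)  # [33, -20, 50, 26, -12, 16, 70, 93, 66]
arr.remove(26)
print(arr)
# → [33, -20, 50, -12, 16, 70, 93, 66]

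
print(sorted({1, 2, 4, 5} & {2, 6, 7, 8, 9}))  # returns [2]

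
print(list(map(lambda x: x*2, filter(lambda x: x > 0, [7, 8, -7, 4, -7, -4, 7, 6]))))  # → [14, 16, 8, 14, 12]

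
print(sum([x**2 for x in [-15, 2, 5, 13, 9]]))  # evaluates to 504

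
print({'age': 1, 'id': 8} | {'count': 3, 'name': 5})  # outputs {'age': 1, 'id': 8, 'count': 3, 'name': 5}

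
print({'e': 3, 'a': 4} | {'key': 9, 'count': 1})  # {'e': 3, 'a': 4, 'key': 9, 'count': 1}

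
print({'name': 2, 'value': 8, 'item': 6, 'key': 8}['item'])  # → 6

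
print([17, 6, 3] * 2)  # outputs [17, 6, 3, 17, 6, 3]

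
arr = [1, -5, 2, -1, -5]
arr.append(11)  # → [1, -5, 2, -1, -5, 11]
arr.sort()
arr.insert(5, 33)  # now [-5, -5, -1, 1, 2, 33, 11]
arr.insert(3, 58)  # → [-5, -5, -1, 58, 1, 2, 33, 11]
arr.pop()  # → 11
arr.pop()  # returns 33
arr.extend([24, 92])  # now [-5, -5, -1, 58, 1, 2, 24, 92]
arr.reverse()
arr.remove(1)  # [92, 24, 2, 58, -1, -5, -5]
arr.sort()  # [-5, -5, -1, 2, 24, 58, 92]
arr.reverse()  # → [92, 58, 24, 2, -1, -5, -5]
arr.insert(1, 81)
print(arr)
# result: [92, 81, 58, 24, 2, -1, -5, -5]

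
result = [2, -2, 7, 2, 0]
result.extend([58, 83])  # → [2, -2, 7, 2, 0, 58, 83]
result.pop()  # 83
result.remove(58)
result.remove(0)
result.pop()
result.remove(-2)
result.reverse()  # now [7, 2]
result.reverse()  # [2, 7]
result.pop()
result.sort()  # [2]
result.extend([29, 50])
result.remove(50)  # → [2, 29]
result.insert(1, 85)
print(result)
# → [2, 85, 29]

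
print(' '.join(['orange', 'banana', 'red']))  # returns orange banana red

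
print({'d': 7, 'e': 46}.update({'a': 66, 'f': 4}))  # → None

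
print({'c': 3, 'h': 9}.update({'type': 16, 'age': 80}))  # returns None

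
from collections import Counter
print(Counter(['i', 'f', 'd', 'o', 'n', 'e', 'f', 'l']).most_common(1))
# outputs [('f', 2)]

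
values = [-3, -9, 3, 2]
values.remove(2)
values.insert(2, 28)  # [-3, -9, 28, 3]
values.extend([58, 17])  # [-3, -9, 28, 3, 58, 17]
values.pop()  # 17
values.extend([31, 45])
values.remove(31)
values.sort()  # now [-9, -3, 3, 28, 45, 58]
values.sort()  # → [-9, -3, 3, 28, 45, 58]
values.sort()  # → [-9, -3, 3, 28, 45, 58]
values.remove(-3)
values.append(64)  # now [-9, 3, 28, 45, 58, 64]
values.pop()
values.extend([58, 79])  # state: [-9, 3, 28, 45, 58, 58, 79]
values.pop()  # 79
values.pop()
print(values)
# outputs [-9, 3, 28, 45, 58]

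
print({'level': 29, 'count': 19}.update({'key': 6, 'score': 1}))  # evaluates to None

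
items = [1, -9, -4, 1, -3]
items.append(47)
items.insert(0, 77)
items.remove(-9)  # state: [77, 1, -4, 1, -3, 47]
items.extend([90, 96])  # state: [77, 1, -4, 1, -3, 47, 90, 96]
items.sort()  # [-4, -3, 1, 1, 47, 77, 90, 96]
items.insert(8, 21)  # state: [-4, -3, 1, 1, 47, 77, 90, 96, 21]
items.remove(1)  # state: [-4, -3, 1, 47, 77, 90, 96, 21]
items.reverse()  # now [21, 96, 90, 77, 47, 1, -3, -4]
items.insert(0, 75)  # [75, 21, 96, 90, 77, 47, 1, -3, -4]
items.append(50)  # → [75, 21, 96, 90, 77, 47, 1, -3, -4, 50]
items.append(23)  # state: [75, 21, 96, 90, 77, 47, 1, -3, -4, 50, 23]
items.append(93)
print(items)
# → [75, 21, 96, 90, 77, 47, 1, -3, -4, 50, 23, 93]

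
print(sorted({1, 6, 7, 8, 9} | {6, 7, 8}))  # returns [1, 6, 7, 8, 9]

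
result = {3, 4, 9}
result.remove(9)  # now {3, 4}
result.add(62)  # {3, 4, 62}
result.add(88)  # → {3, 4, 62, 88}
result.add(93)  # {3, 4, 62, 88, 93}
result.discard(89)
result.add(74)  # {3, 4, 62, 74, 88, 93}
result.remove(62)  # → {3, 4, 74, 88, 93}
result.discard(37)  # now {3, 4, 74, 88, 93}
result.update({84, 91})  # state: {3, 4, 74, 84, 88, 91, 93}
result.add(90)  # {3, 4, 74, 84, 88, 90, 91, 93}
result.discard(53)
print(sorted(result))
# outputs [3, 4, 74, 84, 88, 90, 91, 93]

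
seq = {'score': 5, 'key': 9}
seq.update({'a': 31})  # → {'score': 5, 'key': 9, 'a': 31}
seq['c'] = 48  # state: {'score': 5, 'key': 9, 'a': 31, 'c': 48}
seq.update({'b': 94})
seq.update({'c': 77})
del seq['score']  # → {'key': 9, 'a': 31, 'c': 77, 'b': 94}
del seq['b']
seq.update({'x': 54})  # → {'key': 9, 'a': 31, 'c': 77, 'x': 54}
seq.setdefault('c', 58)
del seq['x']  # {'key': 9, 'a': 31, 'c': 77}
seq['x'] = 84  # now {'key': 9, 'a': 31, 'c': 77, 'x': 84}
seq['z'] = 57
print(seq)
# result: {'key': 9, 'a': 31, 'c': 77, 'x': 84, 'z': 57}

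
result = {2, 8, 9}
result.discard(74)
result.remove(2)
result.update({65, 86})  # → {8, 9, 65, 86}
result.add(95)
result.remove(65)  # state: {8, 9, 86, 95}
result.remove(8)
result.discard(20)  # {9, 86, 95}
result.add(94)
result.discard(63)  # {9, 86, 94, 95}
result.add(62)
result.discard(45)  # {9, 62, 86, 94, 95}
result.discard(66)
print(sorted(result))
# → [9, 62, 86, 94, 95]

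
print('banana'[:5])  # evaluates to banan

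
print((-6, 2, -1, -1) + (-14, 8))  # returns (-6, 2, -1, -1, -14, 8)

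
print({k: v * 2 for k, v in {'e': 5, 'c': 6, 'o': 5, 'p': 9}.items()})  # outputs {'e': 10, 'c': 12, 'o': 10, 'p': 18}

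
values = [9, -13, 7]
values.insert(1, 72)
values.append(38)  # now [9, 72, -13, 7, 38]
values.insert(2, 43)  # [9, 72, 43, -13, 7, 38]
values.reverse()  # [38, 7, -13, 43, 72, 9]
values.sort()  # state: [-13, 7, 9, 38, 43, 72]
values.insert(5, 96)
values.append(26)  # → [-13, 7, 9, 38, 43, 96, 72, 26]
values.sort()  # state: [-13, 7, 9, 26, 38, 43, 72, 96]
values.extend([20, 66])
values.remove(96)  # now [-13, 7, 9, 26, 38, 43, 72, 20, 66]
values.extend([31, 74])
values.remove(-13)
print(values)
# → [7, 9, 26, 38, 43, 72, 20, 66, 31, 74]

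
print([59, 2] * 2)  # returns [59, 2, 59, 2]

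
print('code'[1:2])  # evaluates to o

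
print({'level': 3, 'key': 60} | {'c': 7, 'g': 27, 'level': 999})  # {'level': 999, 'key': 60, 'c': 7, 'g': 27}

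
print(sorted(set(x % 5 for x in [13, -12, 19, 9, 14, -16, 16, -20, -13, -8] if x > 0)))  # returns [1, 3, 4]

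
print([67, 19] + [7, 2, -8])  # [67, 19, 7, 2, -8]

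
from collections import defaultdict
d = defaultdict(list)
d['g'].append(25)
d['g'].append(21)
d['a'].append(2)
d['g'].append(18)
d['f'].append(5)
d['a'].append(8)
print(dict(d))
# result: {'g': [25, 21, 18], 'a': [2, 8], 'f': [5]}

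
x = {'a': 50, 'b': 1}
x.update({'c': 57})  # {'a': 50, 'b': 1, 'c': 57}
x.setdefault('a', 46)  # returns 50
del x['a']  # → {'b': 1, 'c': 57}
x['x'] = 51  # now {'b': 1, 'c': 57, 'x': 51}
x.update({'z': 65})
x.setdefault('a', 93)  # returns 93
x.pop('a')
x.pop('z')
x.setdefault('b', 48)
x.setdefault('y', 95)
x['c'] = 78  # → {'b': 1, 'c': 78, 'x': 51, 'y': 95}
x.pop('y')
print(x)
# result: {'b': 1, 'c': 78, 'x': 51}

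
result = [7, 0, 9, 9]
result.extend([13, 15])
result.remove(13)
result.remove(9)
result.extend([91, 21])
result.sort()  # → [0, 7, 9, 15, 21, 91]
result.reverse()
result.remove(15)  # [91, 21, 9, 7, 0]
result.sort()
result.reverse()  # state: [91, 21, 9, 7, 0]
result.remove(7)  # [91, 21, 9, 0]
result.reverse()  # [0, 9, 21, 91]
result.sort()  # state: [0, 9, 21, 91]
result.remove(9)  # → [0, 21, 91]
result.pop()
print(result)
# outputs [0, 21]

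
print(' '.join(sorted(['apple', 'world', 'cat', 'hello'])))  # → apple cat hello world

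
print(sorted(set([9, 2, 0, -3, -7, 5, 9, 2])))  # [-7, -3, 0, 2, 5, 9]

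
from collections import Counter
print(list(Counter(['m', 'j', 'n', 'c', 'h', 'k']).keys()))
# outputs ['m', 'j', 'n', 'c', 'h', 'k']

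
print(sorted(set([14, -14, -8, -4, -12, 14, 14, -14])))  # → [-14, -12, -8, -4, 14]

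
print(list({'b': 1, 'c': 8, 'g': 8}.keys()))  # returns ['b', 'c', 'g']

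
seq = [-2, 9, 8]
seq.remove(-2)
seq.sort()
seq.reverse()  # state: [9, 8]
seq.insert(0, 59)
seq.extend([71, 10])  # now [59, 9, 8, 71, 10]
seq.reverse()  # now [10, 71, 8, 9, 59]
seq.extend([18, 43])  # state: [10, 71, 8, 9, 59, 18, 43]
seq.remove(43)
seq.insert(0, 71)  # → [71, 10, 71, 8, 9, 59, 18]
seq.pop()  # 18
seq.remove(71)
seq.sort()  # [8, 9, 10, 59, 71]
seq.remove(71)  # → [8, 9, 10, 59]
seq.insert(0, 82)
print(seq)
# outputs [82, 8, 9, 10, 59]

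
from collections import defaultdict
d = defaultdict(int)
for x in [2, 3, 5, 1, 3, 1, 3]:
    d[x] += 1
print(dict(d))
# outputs {2: 1, 3: 3, 5: 1, 1: 2}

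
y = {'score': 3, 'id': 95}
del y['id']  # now {'score': 3}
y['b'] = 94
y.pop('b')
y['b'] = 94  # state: {'score': 3, 'b': 94}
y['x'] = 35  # {'score': 3, 'b': 94, 'x': 35}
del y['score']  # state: {'b': 94, 'x': 35}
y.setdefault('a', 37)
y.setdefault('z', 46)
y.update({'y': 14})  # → {'b': 94, 'x': 35, 'a': 37, 'z': 46, 'y': 14}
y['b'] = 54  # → {'b': 54, 'x': 35, 'a': 37, 'z': 46, 'y': 14}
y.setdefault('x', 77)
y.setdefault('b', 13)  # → 54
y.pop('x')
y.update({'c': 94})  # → {'b': 54, 'a': 37, 'z': 46, 'y': 14, 'c': 94}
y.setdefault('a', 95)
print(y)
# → {'b': 54, 'a': 37, 'z': 46, 'y': 14, 'c': 94}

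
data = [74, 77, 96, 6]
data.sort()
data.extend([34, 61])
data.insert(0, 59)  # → [59, 6, 74, 77, 96, 34, 61]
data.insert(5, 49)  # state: [59, 6, 74, 77, 96, 49, 34, 61]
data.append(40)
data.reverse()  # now [40, 61, 34, 49, 96, 77, 74, 6, 59]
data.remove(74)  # [40, 61, 34, 49, 96, 77, 6, 59]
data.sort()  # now [6, 34, 40, 49, 59, 61, 77, 96]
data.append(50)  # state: [6, 34, 40, 49, 59, 61, 77, 96, 50]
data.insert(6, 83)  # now [6, 34, 40, 49, 59, 61, 83, 77, 96, 50]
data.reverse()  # [50, 96, 77, 83, 61, 59, 49, 40, 34, 6]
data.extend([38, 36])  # [50, 96, 77, 83, 61, 59, 49, 40, 34, 6, 38, 36]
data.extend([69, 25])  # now [50, 96, 77, 83, 61, 59, 49, 40, 34, 6, 38, 36, 69, 25]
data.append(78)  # [50, 96, 77, 83, 61, 59, 49, 40, 34, 6, 38, 36, 69, 25, 78]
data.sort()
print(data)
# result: [6, 25, 34, 36, 38, 40, 49, 50, 59, 61, 69, 77, 78, 83, 96]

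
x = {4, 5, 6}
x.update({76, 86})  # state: {4, 5, 6, 76, 86}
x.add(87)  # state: {4, 5, 6, 76, 86, 87}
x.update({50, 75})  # {4, 5, 6, 50, 75, 76, 86, 87}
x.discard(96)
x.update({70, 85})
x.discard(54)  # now {4, 5, 6, 50, 70, 75, 76, 85, 86, 87}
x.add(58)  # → {4, 5, 6, 50, 58, 70, 75, 76, 85, 86, 87}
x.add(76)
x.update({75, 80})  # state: {4, 5, 6, 50, 58, 70, 75, 76, 80, 85, 86, 87}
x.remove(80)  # {4, 5, 6, 50, 58, 70, 75, 76, 85, 86, 87}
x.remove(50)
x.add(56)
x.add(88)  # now {4, 5, 6, 56, 58, 70, 75, 76, 85, 86, 87, 88}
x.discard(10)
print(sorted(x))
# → [4, 5, 6, 56, 58, 70, 75, 76, 85, 86, 87, 88]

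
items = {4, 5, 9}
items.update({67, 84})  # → {4, 5, 9, 67, 84}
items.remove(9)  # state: {4, 5, 67, 84}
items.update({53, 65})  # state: {4, 5, 53, 65, 67, 84}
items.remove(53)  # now {4, 5, 65, 67, 84}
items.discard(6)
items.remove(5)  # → {4, 65, 67, 84}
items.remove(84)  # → {4, 65, 67}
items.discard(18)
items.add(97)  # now {4, 65, 67, 97}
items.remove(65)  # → {4, 67, 97}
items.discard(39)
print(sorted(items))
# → [4, 67, 97]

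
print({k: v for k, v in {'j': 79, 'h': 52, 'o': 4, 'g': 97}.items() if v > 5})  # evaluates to {'j': 79, 'h': 52, 'g': 97}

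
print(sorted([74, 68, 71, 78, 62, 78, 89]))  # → [62, 68, 71, 74, 78, 78, 89]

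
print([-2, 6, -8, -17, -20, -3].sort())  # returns None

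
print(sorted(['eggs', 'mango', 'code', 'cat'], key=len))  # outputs ['cat', 'eggs', 'code', 'mango']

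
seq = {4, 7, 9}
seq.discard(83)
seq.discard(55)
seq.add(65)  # {4, 7, 9, 65}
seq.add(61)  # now {4, 7, 9, 61, 65}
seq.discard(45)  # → {4, 7, 9, 61, 65}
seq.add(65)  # {4, 7, 9, 61, 65}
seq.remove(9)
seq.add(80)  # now {4, 7, 61, 65, 80}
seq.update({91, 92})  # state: {4, 7, 61, 65, 80, 91, 92}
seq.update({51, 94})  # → {4, 7, 51, 61, 65, 80, 91, 92, 94}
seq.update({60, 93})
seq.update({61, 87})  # {4, 7, 51, 60, 61, 65, 80, 87, 91, 92, 93, 94}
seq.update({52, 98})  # {4, 7, 51, 52, 60, 61, 65, 80, 87, 91, 92, 93, 94, 98}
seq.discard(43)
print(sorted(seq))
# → [4, 7, 51, 52, 60, 61, 65, 80, 87, 91, 92, 93, 94, 98]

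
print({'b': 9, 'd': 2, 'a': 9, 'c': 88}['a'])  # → 9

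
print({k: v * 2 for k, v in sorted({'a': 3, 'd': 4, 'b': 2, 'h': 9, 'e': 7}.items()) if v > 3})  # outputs {'d': 8, 'e': 14, 'h': 18}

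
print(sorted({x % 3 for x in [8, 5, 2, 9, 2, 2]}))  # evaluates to [0, 2]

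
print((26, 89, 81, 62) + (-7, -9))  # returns (26, 89, 81, 62, -7, -9)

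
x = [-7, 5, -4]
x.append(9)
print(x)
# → [-7, 5, -4, 9]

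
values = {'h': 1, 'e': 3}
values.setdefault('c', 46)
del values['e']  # {'h': 1, 'c': 46}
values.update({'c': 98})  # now {'h': 1, 'c': 98}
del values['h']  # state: {'c': 98}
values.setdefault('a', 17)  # 17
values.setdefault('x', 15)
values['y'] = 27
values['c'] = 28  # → {'c': 28, 'a': 17, 'x': 15, 'y': 27}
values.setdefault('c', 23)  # 28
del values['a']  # {'c': 28, 'x': 15, 'y': 27}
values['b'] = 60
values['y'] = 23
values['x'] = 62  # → {'c': 28, 'x': 62, 'y': 23, 'b': 60}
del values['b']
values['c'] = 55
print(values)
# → {'c': 55, 'x': 62, 'y': 23}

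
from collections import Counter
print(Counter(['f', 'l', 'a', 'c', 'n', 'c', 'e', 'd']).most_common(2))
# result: [('c', 2), ('f', 1)]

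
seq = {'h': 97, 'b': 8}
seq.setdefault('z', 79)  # 79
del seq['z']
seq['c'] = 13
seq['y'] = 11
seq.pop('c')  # 13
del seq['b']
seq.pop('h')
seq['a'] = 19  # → {'y': 11, 'a': 19}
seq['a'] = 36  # {'y': 11, 'a': 36}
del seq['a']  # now {'y': 11}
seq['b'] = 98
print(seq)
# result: {'y': 11, 'b': 98}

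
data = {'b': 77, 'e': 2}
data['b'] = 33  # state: {'b': 33, 'e': 2}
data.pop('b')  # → 33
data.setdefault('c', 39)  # 39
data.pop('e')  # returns 2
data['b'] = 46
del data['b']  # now {'c': 39}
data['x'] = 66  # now {'c': 39, 'x': 66}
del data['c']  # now {'x': 66}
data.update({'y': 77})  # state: {'x': 66, 'y': 77}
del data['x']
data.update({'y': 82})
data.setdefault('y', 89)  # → 82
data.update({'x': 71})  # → {'y': 82, 'x': 71}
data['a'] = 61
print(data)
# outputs {'y': 82, 'x': 71, 'a': 61}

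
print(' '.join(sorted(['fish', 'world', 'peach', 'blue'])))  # blue fish peach world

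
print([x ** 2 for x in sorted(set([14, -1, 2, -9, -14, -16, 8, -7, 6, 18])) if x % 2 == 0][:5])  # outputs [256, 196, 4, 36, 64]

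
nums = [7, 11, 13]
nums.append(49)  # [7, 11, 13, 49]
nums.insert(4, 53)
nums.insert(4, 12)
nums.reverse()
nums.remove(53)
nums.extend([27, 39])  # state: [12, 49, 13, 11, 7, 27, 39]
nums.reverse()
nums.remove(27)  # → [39, 7, 11, 13, 49, 12]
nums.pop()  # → 12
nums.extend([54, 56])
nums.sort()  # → [7, 11, 13, 39, 49, 54, 56]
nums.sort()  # [7, 11, 13, 39, 49, 54, 56]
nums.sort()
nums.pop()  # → 56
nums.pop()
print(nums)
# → [7, 11, 13, 39, 49]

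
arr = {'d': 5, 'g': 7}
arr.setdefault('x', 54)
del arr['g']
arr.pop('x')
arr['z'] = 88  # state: {'d': 5, 'z': 88}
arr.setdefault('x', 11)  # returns 11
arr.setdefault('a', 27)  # 27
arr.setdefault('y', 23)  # 23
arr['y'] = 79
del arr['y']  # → {'d': 5, 'z': 88, 'x': 11, 'a': 27}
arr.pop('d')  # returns 5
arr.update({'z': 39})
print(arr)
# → {'z': 39, 'x': 11, 'a': 27}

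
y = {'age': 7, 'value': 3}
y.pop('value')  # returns 3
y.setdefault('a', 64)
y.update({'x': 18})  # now {'age': 7, 'a': 64, 'x': 18}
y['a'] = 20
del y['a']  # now {'age': 7, 'x': 18}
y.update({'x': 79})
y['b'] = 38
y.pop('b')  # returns 38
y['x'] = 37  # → {'age': 7, 'x': 37}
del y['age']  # {'x': 37}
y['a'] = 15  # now {'x': 37, 'a': 15}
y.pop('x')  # 37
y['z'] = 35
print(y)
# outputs {'a': 15, 'z': 35}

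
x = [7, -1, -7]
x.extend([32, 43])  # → [7, -1, -7, 32, 43]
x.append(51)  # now [7, -1, -7, 32, 43, 51]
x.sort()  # [-7, -1, 7, 32, 43, 51]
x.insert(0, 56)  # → [56, -7, -1, 7, 32, 43, 51]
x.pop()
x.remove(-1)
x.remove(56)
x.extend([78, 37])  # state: [-7, 7, 32, 43, 78, 37]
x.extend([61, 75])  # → [-7, 7, 32, 43, 78, 37, 61, 75]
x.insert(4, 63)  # [-7, 7, 32, 43, 63, 78, 37, 61, 75]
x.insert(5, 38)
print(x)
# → [-7, 7, 32, 43, 63, 38, 78, 37, 61, 75]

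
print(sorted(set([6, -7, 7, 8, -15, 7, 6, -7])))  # [-15, -7, 6, 7, 8]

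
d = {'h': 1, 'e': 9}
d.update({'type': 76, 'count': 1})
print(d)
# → {'h': 1, 'e': 9, 'type': 76, 'count': 1}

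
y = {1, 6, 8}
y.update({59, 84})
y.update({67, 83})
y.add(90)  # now {1, 6, 8, 59, 67, 83, 84, 90}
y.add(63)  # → {1, 6, 8, 59, 63, 67, 83, 84, 90}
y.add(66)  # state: {1, 6, 8, 59, 63, 66, 67, 83, 84, 90}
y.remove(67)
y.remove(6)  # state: {1, 8, 59, 63, 66, 83, 84, 90}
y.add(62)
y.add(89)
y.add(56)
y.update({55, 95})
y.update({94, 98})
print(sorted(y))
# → [1, 8, 55, 56, 59, 62, 63, 66, 83, 84, 89, 90, 94, 95, 98]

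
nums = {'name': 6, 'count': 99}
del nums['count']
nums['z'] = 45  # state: {'name': 6, 'z': 45}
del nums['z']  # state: {'name': 6}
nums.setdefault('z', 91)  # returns 91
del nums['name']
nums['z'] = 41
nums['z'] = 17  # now {'z': 17}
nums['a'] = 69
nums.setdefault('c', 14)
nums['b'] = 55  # {'z': 17, 'a': 69, 'c': 14, 'b': 55}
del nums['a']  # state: {'z': 17, 'c': 14, 'b': 55}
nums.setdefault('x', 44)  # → 44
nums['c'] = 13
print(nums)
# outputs {'z': 17, 'c': 13, 'b': 55, 'x': 44}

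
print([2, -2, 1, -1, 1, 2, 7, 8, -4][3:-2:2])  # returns [-1, 2]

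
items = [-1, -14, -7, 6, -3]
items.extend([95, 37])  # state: [-1, -14, -7, 6, -3, 95, 37]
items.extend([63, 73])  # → [-1, -14, -7, 6, -3, 95, 37, 63, 73]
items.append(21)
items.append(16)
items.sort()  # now [-14, -7, -3, -1, 6, 16, 21, 37, 63, 73, 95]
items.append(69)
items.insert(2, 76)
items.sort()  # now [-14, -7, -3, -1, 6, 16, 21, 37, 63, 69, 73, 76, 95]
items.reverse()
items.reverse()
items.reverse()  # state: [95, 76, 73, 69, 63, 37, 21, 16, 6, -1, -3, -7, -14]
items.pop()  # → -14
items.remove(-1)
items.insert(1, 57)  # [95, 57, 76, 73, 69, 63, 37, 21, 16, 6, -3, -7]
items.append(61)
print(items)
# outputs [95, 57, 76, 73, 69, 63, 37, 21, 16, 6, -3, -7, 61]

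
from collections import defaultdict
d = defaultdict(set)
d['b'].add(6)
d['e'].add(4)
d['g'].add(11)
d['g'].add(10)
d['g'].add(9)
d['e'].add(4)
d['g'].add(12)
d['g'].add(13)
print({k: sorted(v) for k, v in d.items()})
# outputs {'b': [6], 'e': [4], 'g': [9, 10, 11, 12, 13]}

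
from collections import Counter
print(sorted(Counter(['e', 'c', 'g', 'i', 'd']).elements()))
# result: ['c', 'd', 'e', 'g', 'i']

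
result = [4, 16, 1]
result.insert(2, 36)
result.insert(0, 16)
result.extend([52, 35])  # [16, 4, 16, 36, 1, 52, 35]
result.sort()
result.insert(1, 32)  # [1, 32, 4, 16, 16, 35, 36, 52]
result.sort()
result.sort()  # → [1, 4, 16, 16, 32, 35, 36, 52]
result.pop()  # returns 52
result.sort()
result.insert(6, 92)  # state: [1, 4, 16, 16, 32, 35, 92, 36]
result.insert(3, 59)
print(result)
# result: [1, 4, 16, 59, 16, 32, 35, 92, 36]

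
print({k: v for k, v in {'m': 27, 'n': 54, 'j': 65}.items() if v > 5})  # {'m': 27, 'n': 54, 'j': 65}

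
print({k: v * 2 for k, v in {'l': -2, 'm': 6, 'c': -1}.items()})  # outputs {'l': -4, 'm': 12, 'c': -2}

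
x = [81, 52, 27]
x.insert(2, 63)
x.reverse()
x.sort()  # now [27, 52, 63, 81]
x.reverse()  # [81, 63, 52, 27]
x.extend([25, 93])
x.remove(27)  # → [81, 63, 52, 25, 93]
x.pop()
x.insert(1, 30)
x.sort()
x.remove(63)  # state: [25, 30, 52, 81]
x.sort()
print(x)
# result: [25, 30, 52, 81]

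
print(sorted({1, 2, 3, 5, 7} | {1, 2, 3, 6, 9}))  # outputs [1, 2, 3, 5, 6, 7, 9]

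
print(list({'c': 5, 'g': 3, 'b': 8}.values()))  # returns [5, 3, 8]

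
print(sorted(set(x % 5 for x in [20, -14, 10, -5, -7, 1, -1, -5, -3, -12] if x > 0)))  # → [0, 1]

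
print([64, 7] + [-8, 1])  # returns [64, 7, -8, 1]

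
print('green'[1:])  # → reen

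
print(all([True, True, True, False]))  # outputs False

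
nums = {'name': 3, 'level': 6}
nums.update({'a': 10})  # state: {'name': 3, 'level': 6, 'a': 10}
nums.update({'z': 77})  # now {'name': 3, 'level': 6, 'a': 10, 'z': 77}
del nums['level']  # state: {'name': 3, 'a': 10, 'z': 77}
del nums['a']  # {'name': 3, 'z': 77}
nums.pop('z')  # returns 77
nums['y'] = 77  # {'name': 3, 'y': 77}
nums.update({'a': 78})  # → {'name': 3, 'y': 77, 'a': 78}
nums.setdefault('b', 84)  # 84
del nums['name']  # {'y': 77, 'a': 78, 'b': 84}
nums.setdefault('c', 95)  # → 95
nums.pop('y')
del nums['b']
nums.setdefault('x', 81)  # 81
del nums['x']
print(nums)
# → {'a': 78, 'c': 95}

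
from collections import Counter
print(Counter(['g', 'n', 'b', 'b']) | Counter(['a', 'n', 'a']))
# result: Counter({'b': 2, 'a': 2, 'g': 1, 'n': 1})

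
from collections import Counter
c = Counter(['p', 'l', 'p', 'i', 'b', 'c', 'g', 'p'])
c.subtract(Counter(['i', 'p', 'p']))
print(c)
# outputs Counter({'p': 1, 'l': 1, 'b': 1, 'c': 1, 'g': 1, 'i': 0})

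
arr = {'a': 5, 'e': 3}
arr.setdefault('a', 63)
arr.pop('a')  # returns 5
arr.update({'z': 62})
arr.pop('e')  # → 3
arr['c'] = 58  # {'z': 62, 'c': 58}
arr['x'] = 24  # {'z': 62, 'c': 58, 'x': 24}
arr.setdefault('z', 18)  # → 62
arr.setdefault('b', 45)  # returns 45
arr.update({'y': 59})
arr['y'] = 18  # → {'z': 62, 'c': 58, 'x': 24, 'b': 45, 'y': 18}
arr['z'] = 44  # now {'z': 44, 'c': 58, 'x': 24, 'b': 45, 'y': 18}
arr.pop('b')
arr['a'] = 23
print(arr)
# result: {'z': 44, 'c': 58, 'x': 24, 'y': 18, 'a': 23}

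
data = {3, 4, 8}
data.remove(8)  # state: {3, 4}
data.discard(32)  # {3, 4}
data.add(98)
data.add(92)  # {3, 4, 92, 98}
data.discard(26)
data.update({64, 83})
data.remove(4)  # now {3, 64, 83, 92, 98}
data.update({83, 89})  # {3, 64, 83, 89, 92, 98}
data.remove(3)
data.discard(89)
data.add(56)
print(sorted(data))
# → [56, 64, 83, 92, 98]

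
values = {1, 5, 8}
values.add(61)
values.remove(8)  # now {1, 5, 61}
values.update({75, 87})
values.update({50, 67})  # {1, 5, 50, 61, 67, 75, 87}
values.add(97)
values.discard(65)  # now {1, 5, 50, 61, 67, 75, 87, 97}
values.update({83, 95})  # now {1, 5, 50, 61, 67, 75, 83, 87, 95, 97}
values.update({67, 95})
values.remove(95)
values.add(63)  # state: {1, 5, 50, 61, 63, 67, 75, 83, 87, 97}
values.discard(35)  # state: {1, 5, 50, 61, 63, 67, 75, 83, 87, 97}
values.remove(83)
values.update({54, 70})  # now {1, 5, 50, 54, 61, 63, 67, 70, 75, 87, 97}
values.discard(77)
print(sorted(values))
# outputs [1, 5, 50, 54, 61, 63, 67, 70, 75, 87, 97]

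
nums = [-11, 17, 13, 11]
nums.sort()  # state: [-11, 11, 13, 17]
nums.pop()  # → 17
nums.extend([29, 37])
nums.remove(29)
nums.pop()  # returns 37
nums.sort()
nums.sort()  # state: [-11, 11, 13]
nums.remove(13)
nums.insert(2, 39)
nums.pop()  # 39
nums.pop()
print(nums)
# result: [-11]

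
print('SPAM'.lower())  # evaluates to spam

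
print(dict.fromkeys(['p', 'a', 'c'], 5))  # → {'p': 5, 'a': 5, 'c': 5}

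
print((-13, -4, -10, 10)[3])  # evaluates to 10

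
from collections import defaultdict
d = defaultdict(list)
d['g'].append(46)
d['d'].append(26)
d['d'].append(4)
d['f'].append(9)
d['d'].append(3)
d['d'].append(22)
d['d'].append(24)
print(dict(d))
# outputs {'g': [46], 'd': [26, 4, 3, 22, 24], 'f': [9]}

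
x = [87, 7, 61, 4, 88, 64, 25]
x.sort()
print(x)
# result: [4, 7, 25, 61, 64, 87, 88]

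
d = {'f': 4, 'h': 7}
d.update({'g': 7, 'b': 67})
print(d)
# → {'f': 4, 'h': 7, 'g': 7, 'b': 67}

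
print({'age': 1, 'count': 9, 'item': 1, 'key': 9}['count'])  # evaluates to 9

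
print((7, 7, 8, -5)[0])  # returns 7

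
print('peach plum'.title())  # Peach Plum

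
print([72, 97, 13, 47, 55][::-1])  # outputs [55, 47, 13, 97, 72]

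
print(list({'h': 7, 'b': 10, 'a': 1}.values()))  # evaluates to [7, 10, 1]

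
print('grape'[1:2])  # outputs r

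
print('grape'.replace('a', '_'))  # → gr_pe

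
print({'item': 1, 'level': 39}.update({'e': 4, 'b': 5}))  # None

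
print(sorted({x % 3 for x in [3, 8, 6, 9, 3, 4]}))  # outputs [0, 1, 2]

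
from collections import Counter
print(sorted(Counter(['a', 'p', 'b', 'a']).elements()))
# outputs ['a', 'a', 'b', 'p']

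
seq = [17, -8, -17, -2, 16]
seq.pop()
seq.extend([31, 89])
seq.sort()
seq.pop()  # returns 89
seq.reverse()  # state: [31, 17, -2, -8, -17]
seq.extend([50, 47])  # [31, 17, -2, -8, -17, 50, 47]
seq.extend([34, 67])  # [31, 17, -2, -8, -17, 50, 47, 34, 67]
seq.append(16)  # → [31, 17, -2, -8, -17, 50, 47, 34, 67, 16]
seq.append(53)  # [31, 17, -2, -8, -17, 50, 47, 34, 67, 16, 53]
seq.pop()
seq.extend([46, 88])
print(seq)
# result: [31, 17, -2, -8, -17, 50, 47, 34, 67, 16, 46, 88]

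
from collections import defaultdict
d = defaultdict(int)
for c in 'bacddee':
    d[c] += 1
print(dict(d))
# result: {'b': 1, 'a': 1, 'c': 1, 'd': 2, 'e': 2}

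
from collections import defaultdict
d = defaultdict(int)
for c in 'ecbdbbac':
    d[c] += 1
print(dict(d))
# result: {'e': 1, 'c': 2, 'b': 3, 'd': 1, 'a': 1}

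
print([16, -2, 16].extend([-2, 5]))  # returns None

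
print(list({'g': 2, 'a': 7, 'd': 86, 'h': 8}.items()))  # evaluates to [('g', 2), ('a', 7), ('d', 86), ('h', 8)]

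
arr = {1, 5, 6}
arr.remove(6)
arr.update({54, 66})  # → {1, 5, 54, 66}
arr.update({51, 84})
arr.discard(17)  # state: {1, 5, 51, 54, 66, 84}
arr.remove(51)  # {1, 5, 54, 66, 84}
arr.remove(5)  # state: {1, 54, 66, 84}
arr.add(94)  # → {1, 54, 66, 84, 94}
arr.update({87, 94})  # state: {1, 54, 66, 84, 87, 94}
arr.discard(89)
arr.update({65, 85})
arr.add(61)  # {1, 54, 61, 65, 66, 84, 85, 87, 94}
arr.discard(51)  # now {1, 54, 61, 65, 66, 84, 85, 87, 94}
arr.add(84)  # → {1, 54, 61, 65, 66, 84, 85, 87, 94}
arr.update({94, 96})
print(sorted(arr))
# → [1, 54, 61, 65, 66, 84, 85, 87, 94, 96]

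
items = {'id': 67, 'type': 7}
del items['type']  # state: {'id': 67}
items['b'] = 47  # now {'id': 67, 'b': 47}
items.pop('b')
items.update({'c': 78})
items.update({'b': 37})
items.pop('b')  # 37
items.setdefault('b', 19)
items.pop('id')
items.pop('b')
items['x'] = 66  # {'c': 78, 'x': 66}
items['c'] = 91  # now {'c': 91, 'x': 66}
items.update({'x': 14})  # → {'c': 91, 'x': 14}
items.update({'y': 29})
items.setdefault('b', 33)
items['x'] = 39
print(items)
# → {'c': 91, 'x': 39, 'y': 29, 'b': 33}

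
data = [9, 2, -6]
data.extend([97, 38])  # [9, 2, -6, 97, 38]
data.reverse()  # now [38, 97, -6, 2, 9]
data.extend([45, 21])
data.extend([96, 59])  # [38, 97, -6, 2, 9, 45, 21, 96, 59]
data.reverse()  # [59, 96, 21, 45, 9, 2, -6, 97, 38]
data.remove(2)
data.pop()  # 38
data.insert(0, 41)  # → [41, 59, 96, 21, 45, 9, -6, 97]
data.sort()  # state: [-6, 9, 21, 41, 45, 59, 96, 97]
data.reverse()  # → [97, 96, 59, 45, 41, 21, 9, -6]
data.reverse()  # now [-6, 9, 21, 41, 45, 59, 96, 97]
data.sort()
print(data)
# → [-6, 9, 21, 41, 45, 59, 96, 97]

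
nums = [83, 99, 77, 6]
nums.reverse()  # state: [6, 77, 99, 83]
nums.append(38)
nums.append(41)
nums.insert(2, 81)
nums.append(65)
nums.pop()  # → 65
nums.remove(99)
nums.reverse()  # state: [41, 38, 83, 81, 77, 6]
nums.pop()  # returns 6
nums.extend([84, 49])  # [41, 38, 83, 81, 77, 84, 49]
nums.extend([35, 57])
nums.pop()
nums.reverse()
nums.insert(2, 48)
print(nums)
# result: [35, 49, 48, 84, 77, 81, 83, 38, 41]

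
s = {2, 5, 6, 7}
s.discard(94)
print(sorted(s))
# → [2, 5, 6, 7]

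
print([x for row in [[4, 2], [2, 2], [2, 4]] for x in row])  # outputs [4, 2, 2, 2, 2, 4]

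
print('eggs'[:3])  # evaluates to egg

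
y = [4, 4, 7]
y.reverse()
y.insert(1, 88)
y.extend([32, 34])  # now [7, 88, 4, 4, 32, 34]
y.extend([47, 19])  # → [7, 88, 4, 4, 32, 34, 47, 19]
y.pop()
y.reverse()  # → [47, 34, 32, 4, 4, 88, 7]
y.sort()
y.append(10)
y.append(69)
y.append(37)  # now [4, 4, 7, 32, 34, 47, 88, 10, 69, 37]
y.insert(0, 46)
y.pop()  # 37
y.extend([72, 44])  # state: [46, 4, 4, 7, 32, 34, 47, 88, 10, 69, 72, 44]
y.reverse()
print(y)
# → [44, 72, 69, 10, 88, 47, 34, 32, 7, 4, 4, 46]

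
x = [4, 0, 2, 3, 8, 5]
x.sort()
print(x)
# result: [0, 2, 3, 4, 5, 8]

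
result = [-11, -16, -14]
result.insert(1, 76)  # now [-11, 76, -16, -14]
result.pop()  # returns -14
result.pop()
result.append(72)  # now [-11, 76, 72]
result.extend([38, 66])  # [-11, 76, 72, 38, 66]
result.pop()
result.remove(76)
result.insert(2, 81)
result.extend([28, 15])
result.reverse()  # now [15, 28, 38, 81, 72, -11]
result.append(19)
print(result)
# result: [15, 28, 38, 81, 72, -11, 19]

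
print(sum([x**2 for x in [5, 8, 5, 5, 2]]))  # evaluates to 143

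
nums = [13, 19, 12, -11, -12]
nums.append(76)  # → [13, 19, 12, -11, -12, 76]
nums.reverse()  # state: [76, -12, -11, 12, 19, 13]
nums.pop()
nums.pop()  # 19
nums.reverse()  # [12, -11, -12, 76]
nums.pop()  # 76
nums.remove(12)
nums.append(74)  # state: [-11, -12, 74]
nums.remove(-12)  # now [-11, 74]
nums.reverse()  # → [74, -11]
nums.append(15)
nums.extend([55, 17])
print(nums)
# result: [74, -11, 15, 55, 17]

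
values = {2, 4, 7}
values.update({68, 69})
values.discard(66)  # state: {2, 4, 7, 68, 69}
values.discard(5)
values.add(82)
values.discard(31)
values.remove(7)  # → {2, 4, 68, 69, 82}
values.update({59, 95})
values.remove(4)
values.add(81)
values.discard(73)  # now {2, 59, 68, 69, 81, 82, 95}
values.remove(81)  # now {2, 59, 68, 69, 82, 95}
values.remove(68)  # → {2, 59, 69, 82, 95}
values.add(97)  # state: {2, 59, 69, 82, 95, 97}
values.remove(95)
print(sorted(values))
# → [2, 59, 69, 82, 97]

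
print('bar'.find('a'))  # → 1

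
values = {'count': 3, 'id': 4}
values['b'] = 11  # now {'count': 3, 'id': 4, 'b': 11}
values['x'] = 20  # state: {'count': 3, 'id': 4, 'b': 11, 'x': 20}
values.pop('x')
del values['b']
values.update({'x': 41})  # {'count': 3, 'id': 4, 'x': 41}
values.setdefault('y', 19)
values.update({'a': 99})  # {'count': 3, 'id': 4, 'x': 41, 'y': 19, 'a': 99}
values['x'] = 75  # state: {'count': 3, 'id': 4, 'x': 75, 'y': 19, 'a': 99}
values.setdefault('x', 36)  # 75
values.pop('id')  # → 4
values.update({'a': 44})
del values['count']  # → {'x': 75, 'y': 19, 'a': 44}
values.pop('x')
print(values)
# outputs {'y': 19, 'a': 44}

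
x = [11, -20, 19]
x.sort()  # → [-20, 11, 19]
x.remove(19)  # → [-20, 11]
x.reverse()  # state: [11, -20]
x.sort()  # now [-20, 11]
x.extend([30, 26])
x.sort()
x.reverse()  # [30, 26, 11, -20]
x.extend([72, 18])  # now [30, 26, 11, -20, 72, 18]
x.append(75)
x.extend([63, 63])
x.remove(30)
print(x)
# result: [26, 11, -20, 72, 18, 75, 63, 63]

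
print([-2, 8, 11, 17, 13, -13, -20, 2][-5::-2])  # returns [17, 8]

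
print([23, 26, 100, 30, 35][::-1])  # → [35, 30, 100, 26, 23]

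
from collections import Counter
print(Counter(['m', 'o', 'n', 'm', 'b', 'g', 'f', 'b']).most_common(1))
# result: [('m', 2)]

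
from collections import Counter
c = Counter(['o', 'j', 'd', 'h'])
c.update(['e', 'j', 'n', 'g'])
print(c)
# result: Counter({'j': 2, 'o': 1, 'd': 1, 'h': 1, 'e': 1, 'n': 1, 'g': 1})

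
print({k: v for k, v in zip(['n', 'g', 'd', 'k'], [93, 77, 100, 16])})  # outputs {'n': 93, 'g': 77, 'd': 100, 'k': 16}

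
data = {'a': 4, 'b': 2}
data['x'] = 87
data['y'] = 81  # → {'a': 4, 'b': 2, 'x': 87, 'y': 81}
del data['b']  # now {'a': 4, 'x': 87, 'y': 81}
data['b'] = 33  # {'a': 4, 'x': 87, 'y': 81, 'b': 33}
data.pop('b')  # 33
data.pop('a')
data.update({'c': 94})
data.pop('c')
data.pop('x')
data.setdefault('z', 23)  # 23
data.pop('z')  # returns 23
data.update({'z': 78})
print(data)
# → {'y': 81, 'z': 78}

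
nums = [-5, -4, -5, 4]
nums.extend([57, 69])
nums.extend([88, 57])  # [-5, -4, -5, 4, 57, 69, 88, 57]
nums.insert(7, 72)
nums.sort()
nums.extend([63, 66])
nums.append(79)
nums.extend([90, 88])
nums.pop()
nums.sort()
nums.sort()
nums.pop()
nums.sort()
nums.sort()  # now [-5, -5, -4, 4, 57, 57, 63, 66, 69, 72, 79, 88]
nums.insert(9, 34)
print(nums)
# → [-5, -5, -4, 4, 57, 57, 63, 66, 69, 34, 72, 79, 88]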